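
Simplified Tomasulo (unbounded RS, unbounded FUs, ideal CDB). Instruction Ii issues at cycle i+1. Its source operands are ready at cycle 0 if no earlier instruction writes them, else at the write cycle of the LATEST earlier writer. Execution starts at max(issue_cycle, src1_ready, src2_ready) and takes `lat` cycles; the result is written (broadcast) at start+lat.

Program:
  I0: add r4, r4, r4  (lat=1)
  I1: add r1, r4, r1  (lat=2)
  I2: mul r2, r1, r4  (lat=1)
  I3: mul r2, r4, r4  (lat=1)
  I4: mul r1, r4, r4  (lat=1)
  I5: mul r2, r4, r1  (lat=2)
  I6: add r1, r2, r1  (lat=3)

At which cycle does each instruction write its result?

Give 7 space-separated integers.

I0 add r4: issue@1 deps=(None,None) exec_start@1 write@2
I1 add r1: issue@2 deps=(0,None) exec_start@2 write@4
I2 mul r2: issue@3 deps=(1,0) exec_start@4 write@5
I3 mul r2: issue@4 deps=(0,0) exec_start@4 write@5
I4 mul r1: issue@5 deps=(0,0) exec_start@5 write@6
I5 mul r2: issue@6 deps=(0,4) exec_start@6 write@8
I6 add r1: issue@7 deps=(5,4) exec_start@8 write@11

Answer: 2 4 5 5 6 8 11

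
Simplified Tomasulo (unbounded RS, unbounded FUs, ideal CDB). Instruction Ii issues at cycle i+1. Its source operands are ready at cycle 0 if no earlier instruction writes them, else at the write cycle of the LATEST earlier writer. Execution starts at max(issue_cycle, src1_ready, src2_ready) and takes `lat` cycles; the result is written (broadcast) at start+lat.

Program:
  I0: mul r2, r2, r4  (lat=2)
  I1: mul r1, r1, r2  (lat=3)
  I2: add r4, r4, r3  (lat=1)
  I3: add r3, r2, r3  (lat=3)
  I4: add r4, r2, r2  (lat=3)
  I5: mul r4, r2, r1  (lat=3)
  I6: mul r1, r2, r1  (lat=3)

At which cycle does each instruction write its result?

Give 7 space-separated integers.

Answer: 3 6 4 7 8 9 10

Derivation:
I0 mul r2: issue@1 deps=(None,None) exec_start@1 write@3
I1 mul r1: issue@2 deps=(None,0) exec_start@3 write@6
I2 add r4: issue@3 deps=(None,None) exec_start@3 write@4
I3 add r3: issue@4 deps=(0,None) exec_start@4 write@7
I4 add r4: issue@5 deps=(0,0) exec_start@5 write@8
I5 mul r4: issue@6 deps=(0,1) exec_start@6 write@9
I6 mul r1: issue@7 deps=(0,1) exec_start@7 write@10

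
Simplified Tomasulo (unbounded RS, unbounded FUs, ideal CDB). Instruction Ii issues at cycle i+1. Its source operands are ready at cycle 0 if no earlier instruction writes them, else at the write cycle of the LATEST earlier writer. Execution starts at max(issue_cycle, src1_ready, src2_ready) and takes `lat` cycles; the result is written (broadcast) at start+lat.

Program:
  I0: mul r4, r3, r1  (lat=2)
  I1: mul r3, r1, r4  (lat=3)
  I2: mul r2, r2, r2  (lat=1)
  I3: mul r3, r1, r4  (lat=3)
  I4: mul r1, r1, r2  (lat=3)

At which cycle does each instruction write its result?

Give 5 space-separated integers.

I0 mul r4: issue@1 deps=(None,None) exec_start@1 write@3
I1 mul r3: issue@2 deps=(None,0) exec_start@3 write@6
I2 mul r2: issue@3 deps=(None,None) exec_start@3 write@4
I3 mul r3: issue@4 deps=(None,0) exec_start@4 write@7
I4 mul r1: issue@5 deps=(None,2) exec_start@5 write@8

Answer: 3 6 4 7 8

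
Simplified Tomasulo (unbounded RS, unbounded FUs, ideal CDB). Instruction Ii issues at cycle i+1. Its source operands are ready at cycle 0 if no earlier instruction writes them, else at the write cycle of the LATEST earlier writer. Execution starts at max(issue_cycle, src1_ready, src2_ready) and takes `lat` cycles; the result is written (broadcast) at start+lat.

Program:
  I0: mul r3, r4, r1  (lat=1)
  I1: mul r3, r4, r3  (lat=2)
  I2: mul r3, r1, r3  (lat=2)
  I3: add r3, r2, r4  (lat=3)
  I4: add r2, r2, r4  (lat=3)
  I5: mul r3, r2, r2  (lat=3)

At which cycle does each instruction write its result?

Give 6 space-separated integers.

Answer: 2 4 6 7 8 11

Derivation:
I0 mul r3: issue@1 deps=(None,None) exec_start@1 write@2
I1 mul r3: issue@2 deps=(None,0) exec_start@2 write@4
I2 mul r3: issue@3 deps=(None,1) exec_start@4 write@6
I3 add r3: issue@4 deps=(None,None) exec_start@4 write@7
I4 add r2: issue@5 deps=(None,None) exec_start@5 write@8
I5 mul r3: issue@6 deps=(4,4) exec_start@8 write@11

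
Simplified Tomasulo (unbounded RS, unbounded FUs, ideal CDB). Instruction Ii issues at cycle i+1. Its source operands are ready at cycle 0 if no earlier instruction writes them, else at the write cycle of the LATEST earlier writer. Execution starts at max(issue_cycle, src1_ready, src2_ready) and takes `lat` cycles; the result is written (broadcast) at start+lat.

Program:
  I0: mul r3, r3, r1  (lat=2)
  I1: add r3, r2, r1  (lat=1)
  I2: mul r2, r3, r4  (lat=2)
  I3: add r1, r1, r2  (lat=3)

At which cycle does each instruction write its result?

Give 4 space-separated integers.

I0 mul r3: issue@1 deps=(None,None) exec_start@1 write@3
I1 add r3: issue@2 deps=(None,None) exec_start@2 write@3
I2 mul r2: issue@3 deps=(1,None) exec_start@3 write@5
I3 add r1: issue@4 deps=(None,2) exec_start@5 write@8

Answer: 3 3 5 8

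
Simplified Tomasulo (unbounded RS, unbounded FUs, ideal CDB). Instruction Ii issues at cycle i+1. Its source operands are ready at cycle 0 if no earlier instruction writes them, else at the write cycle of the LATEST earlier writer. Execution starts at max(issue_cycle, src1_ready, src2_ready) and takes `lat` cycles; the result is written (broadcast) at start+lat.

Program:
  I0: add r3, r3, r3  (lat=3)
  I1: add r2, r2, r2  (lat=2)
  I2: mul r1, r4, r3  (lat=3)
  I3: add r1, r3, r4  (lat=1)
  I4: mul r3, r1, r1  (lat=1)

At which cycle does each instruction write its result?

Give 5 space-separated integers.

Answer: 4 4 7 5 6

Derivation:
I0 add r3: issue@1 deps=(None,None) exec_start@1 write@4
I1 add r2: issue@2 deps=(None,None) exec_start@2 write@4
I2 mul r1: issue@3 deps=(None,0) exec_start@4 write@7
I3 add r1: issue@4 deps=(0,None) exec_start@4 write@5
I4 mul r3: issue@5 deps=(3,3) exec_start@5 write@6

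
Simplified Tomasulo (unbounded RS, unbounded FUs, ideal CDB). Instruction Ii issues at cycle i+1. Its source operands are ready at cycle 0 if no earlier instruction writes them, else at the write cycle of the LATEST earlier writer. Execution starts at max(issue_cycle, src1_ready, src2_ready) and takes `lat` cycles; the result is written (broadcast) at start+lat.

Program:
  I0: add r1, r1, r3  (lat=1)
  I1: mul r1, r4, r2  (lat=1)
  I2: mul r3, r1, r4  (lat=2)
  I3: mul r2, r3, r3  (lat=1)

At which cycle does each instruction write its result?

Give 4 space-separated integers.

Answer: 2 3 5 6

Derivation:
I0 add r1: issue@1 deps=(None,None) exec_start@1 write@2
I1 mul r1: issue@2 deps=(None,None) exec_start@2 write@3
I2 mul r3: issue@3 deps=(1,None) exec_start@3 write@5
I3 mul r2: issue@4 deps=(2,2) exec_start@5 write@6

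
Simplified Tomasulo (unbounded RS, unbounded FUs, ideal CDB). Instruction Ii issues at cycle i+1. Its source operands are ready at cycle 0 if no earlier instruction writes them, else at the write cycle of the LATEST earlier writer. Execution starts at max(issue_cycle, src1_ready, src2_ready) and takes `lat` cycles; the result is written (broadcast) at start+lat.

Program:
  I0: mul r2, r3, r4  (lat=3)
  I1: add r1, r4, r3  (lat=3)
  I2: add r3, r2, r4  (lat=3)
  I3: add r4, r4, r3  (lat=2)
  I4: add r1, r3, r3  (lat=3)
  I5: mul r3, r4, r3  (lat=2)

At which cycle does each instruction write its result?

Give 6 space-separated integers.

I0 mul r2: issue@1 deps=(None,None) exec_start@1 write@4
I1 add r1: issue@2 deps=(None,None) exec_start@2 write@5
I2 add r3: issue@3 deps=(0,None) exec_start@4 write@7
I3 add r4: issue@4 deps=(None,2) exec_start@7 write@9
I4 add r1: issue@5 deps=(2,2) exec_start@7 write@10
I5 mul r3: issue@6 deps=(3,2) exec_start@9 write@11

Answer: 4 5 7 9 10 11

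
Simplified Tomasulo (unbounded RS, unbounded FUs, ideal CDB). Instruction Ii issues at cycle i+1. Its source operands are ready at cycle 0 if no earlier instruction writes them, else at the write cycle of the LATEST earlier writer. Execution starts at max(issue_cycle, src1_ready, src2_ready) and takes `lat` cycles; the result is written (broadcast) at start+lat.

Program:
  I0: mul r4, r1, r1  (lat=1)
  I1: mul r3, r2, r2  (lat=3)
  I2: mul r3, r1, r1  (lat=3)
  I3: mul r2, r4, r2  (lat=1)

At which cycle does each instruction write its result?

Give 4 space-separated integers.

Answer: 2 5 6 5

Derivation:
I0 mul r4: issue@1 deps=(None,None) exec_start@1 write@2
I1 mul r3: issue@2 deps=(None,None) exec_start@2 write@5
I2 mul r3: issue@3 deps=(None,None) exec_start@3 write@6
I3 mul r2: issue@4 deps=(0,None) exec_start@4 write@5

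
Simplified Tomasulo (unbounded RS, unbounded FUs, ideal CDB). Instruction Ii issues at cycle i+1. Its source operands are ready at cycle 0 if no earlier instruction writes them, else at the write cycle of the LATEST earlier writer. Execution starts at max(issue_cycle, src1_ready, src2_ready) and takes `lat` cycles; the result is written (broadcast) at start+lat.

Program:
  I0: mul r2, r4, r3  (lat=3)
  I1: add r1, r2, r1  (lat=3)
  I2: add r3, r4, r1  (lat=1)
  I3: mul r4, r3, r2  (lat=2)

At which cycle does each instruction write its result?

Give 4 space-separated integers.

I0 mul r2: issue@1 deps=(None,None) exec_start@1 write@4
I1 add r1: issue@2 deps=(0,None) exec_start@4 write@7
I2 add r3: issue@3 deps=(None,1) exec_start@7 write@8
I3 mul r4: issue@4 deps=(2,0) exec_start@8 write@10

Answer: 4 7 8 10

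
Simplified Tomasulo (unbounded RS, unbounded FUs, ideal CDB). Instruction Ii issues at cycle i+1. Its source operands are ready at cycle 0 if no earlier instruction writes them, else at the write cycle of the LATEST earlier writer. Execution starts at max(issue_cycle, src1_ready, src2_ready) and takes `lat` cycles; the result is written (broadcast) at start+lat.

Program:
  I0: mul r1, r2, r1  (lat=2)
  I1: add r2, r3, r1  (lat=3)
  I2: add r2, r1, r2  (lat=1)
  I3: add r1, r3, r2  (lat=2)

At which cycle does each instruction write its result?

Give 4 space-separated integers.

I0 mul r1: issue@1 deps=(None,None) exec_start@1 write@3
I1 add r2: issue@2 deps=(None,0) exec_start@3 write@6
I2 add r2: issue@3 deps=(0,1) exec_start@6 write@7
I3 add r1: issue@4 deps=(None,2) exec_start@7 write@9

Answer: 3 6 7 9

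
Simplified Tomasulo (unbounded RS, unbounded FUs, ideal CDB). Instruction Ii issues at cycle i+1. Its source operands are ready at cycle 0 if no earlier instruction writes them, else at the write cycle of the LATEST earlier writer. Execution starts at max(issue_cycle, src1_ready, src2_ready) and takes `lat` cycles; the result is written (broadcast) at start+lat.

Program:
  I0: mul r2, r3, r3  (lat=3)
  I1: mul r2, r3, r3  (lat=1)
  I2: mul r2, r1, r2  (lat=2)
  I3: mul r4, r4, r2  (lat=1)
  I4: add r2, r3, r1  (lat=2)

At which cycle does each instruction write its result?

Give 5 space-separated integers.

I0 mul r2: issue@1 deps=(None,None) exec_start@1 write@4
I1 mul r2: issue@2 deps=(None,None) exec_start@2 write@3
I2 mul r2: issue@3 deps=(None,1) exec_start@3 write@5
I3 mul r4: issue@4 deps=(None,2) exec_start@5 write@6
I4 add r2: issue@5 deps=(None,None) exec_start@5 write@7

Answer: 4 3 5 6 7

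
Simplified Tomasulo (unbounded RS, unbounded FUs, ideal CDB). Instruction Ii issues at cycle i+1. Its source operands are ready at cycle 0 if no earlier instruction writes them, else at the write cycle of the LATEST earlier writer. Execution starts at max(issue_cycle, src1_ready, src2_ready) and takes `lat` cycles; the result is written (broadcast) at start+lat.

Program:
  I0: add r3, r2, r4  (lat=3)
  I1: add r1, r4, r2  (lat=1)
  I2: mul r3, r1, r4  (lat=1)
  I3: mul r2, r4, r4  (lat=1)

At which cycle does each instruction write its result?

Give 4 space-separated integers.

Answer: 4 3 4 5

Derivation:
I0 add r3: issue@1 deps=(None,None) exec_start@1 write@4
I1 add r1: issue@2 deps=(None,None) exec_start@2 write@3
I2 mul r3: issue@3 deps=(1,None) exec_start@3 write@4
I3 mul r2: issue@4 deps=(None,None) exec_start@4 write@5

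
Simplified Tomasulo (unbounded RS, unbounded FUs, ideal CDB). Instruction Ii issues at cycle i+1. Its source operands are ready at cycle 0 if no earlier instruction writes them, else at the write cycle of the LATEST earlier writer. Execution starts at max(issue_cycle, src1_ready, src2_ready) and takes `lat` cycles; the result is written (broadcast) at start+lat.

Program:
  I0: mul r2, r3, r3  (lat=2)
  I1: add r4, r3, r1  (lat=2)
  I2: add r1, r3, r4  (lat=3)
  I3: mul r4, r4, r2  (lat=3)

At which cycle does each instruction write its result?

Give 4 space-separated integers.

Answer: 3 4 7 7

Derivation:
I0 mul r2: issue@1 deps=(None,None) exec_start@1 write@3
I1 add r4: issue@2 deps=(None,None) exec_start@2 write@4
I2 add r1: issue@3 deps=(None,1) exec_start@4 write@7
I3 mul r4: issue@4 deps=(1,0) exec_start@4 write@7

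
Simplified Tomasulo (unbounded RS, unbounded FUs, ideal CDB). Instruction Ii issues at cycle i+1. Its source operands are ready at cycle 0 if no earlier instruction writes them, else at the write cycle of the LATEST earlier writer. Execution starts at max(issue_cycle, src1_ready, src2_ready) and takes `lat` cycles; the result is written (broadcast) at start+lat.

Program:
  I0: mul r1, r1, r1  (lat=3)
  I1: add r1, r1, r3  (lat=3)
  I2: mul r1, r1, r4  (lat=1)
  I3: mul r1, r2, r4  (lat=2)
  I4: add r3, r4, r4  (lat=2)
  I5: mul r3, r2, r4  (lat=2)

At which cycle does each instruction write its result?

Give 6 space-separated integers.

I0 mul r1: issue@1 deps=(None,None) exec_start@1 write@4
I1 add r1: issue@2 deps=(0,None) exec_start@4 write@7
I2 mul r1: issue@3 deps=(1,None) exec_start@7 write@8
I3 mul r1: issue@4 deps=(None,None) exec_start@4 write@6
I4 add r3: issue@5 deps=(None,None) exec_start@5 write@7
I5 mul r3: issue@6 deps=(None,None) exec_start@6 write@8

Answer: 4 7 8 6 7 8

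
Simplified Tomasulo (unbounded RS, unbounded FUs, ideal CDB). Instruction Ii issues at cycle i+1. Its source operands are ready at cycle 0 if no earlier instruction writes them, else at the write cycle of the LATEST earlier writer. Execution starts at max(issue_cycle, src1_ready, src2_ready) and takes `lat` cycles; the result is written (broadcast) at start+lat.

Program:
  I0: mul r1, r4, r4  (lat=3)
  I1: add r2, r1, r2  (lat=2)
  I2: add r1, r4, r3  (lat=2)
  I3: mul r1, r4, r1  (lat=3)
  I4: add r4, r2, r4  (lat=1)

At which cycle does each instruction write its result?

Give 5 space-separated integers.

Answer: 4 6 5 8 7

Derivation:
I0 mul r1: issue@1 deps=(None,None) exec_start@1 write@4
I1 add r2: issue@2 deps=(0,None) exec_start@4 write@6
I2 add r1: issue@3 deps=(None,None) exec_start@3 write@5
I3 mul r1: issue@4 deps=(None,2) exec_start@5 write@8
I4 add r4: issue@5 deps=(1,None) exec_start@6 write@7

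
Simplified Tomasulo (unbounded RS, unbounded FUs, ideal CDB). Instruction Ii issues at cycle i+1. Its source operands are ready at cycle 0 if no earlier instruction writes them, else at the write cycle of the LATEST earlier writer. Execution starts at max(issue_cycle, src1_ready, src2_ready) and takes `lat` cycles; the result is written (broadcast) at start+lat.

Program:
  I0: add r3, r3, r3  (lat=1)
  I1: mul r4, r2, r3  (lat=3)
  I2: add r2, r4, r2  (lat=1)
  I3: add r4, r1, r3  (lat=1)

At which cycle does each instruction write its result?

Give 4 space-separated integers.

I0 add r3: issue@1 deps=(None,None) exec_start@1 write@2
I1 mul r4: issue@2 deps=(None,0) exec_start@2 write@5
I2 add r2: issue@3 deps=(1,None) exec_start@5 write@6
I3 add r4: issue@4 deps=(None,0) exec_start@4 write@5

Answer: 2 5 6 5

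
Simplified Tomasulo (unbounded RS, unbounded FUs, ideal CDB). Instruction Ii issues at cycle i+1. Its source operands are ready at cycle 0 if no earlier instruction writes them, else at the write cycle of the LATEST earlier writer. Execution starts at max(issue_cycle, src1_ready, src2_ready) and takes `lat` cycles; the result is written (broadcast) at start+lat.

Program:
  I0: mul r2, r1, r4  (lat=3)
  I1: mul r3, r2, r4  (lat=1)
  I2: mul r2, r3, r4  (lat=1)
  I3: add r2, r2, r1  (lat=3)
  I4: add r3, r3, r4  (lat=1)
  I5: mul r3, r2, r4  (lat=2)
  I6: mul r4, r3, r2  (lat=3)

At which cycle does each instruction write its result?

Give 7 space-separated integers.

Answer: 4 5 6 9 6 11 14

Derivation:
I0 mul r2: issue@1 deps=(None,None) exec_start@1 write@4
I1 mul r3: issue@2 deps=(0,None) exec_start@4 write@5
I2 mul r2: issue@3 deps=(1,None) exec_start@5 write@6
I3 add r2: issue@4 deps=(2,None) exec_start@6 write@9
I4 add r3: issue@5 deps=(1,None) exec_start@5 write@6
I5 mul r3: issue@6 deps=(3,None) exec_start@9 write@11
I6 mul r4: issue@7 deps=(5,3) exec_start@11 write@14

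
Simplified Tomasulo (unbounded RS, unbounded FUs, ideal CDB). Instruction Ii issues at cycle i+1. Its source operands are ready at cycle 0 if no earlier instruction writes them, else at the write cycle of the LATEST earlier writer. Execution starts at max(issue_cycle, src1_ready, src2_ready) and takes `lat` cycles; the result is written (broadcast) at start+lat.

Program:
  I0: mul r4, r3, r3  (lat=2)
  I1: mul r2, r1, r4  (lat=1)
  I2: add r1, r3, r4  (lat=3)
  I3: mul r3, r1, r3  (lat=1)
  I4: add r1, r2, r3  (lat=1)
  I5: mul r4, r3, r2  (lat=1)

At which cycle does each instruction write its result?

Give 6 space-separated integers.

I0 mul r4: issue@1 deps=(None,None) exec_start@1 write@3
I1 mul r2: issue@2 deps=(None,0) exec_start@3 write@4
I2 add r1: issue@3 deps=(None,0) exec_start@3 write@6
I3 mul r3: issue@4 deps=(2,None) exec_start@6 write@7
I4 add r1: issue@5 deps=(1,3) exec_start@7 write@8
I5 mul r4: issue@6 deps=(3,1) exec_start@7 write@8

Answer: 3 4 6 7 8 8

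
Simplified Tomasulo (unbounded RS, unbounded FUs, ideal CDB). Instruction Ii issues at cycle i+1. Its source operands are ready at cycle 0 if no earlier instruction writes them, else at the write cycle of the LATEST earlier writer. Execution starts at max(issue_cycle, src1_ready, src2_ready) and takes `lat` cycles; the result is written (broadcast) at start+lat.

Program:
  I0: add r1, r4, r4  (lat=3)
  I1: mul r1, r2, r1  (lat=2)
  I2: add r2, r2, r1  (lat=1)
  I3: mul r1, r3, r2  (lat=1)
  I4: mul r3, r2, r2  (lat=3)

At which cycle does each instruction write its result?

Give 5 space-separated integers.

I0 add r1: issue@1 deps=(None,None) exec_start@1 write@4
I1 mul r1: issue@2 deps=(None,0) exec_start@4 write@6
I2 add r2: issue@3 deps=(None,1) exec_start@6 write@7
I3 mul r1: issue@4 deps=(None,2) exec_start@7 write@8
I4 mul r3: issue@5 deps=(2,2) exec_start@7 write@10

Answer: 4 6 7 8 10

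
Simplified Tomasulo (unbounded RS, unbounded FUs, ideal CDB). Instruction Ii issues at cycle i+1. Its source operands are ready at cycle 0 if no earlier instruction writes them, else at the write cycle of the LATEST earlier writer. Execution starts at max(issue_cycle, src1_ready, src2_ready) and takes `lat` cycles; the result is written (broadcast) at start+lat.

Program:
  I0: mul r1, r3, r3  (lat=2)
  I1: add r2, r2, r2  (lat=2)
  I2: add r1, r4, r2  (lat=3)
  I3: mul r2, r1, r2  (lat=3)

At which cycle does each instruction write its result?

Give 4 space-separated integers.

I0 mul r1: issue@1 deps=(None,None) exec_start@1 write@3
I1 add r2: issue@2 deps=(None,None) exec_start@2 write@4
I2 add r1: issue@3 deps=(None,1) exec_start@4 write@7
I3 mul r2: issue@4 deps=(2,1) exec_start@7 write@10

Answer: 3 4 7 10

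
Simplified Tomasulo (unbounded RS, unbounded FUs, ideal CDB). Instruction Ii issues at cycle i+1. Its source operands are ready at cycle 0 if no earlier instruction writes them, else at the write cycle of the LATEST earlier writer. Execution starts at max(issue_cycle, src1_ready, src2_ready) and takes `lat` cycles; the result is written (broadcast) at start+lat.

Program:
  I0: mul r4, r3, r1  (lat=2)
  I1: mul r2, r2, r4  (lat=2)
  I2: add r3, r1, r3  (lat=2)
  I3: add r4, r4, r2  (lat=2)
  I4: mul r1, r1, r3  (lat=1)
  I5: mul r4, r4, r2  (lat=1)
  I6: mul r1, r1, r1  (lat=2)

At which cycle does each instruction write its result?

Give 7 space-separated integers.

I0 mul r4: issue@1 deps=(None,None) exec_start@1 write@3
I1 mul r2: issue@2 deps=(None,0) exec_start@3 write@5
I2 add r3: issue@3 deps=(None,None) exec_start@3 write@5
I3 add r4: issue@4 deps=(0,1) exec_start@5 write@7
I4 mul r1: issue@5 deps=(None,2) exec_start@5 write@6
I5 mul r4: issue@6 deps=(3,1) exec_start@7 write@8
I6 mul r1: issue@7 deps=(4,4) exec_start@7 write@9

Answer: 3 5 5 7 6 8 9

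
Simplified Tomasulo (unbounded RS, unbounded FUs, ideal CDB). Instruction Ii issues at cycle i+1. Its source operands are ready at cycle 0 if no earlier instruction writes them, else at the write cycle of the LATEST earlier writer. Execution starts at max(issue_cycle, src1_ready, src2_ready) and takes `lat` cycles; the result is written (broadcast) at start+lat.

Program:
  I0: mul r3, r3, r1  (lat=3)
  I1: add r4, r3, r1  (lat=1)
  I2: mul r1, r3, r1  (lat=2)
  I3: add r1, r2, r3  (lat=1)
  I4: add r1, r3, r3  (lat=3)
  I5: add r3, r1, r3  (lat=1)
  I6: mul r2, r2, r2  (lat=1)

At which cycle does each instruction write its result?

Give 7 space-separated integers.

I0 mul r3: issue@1 deps=(None,None) exec_start@1 write@4
I1 add r4: issue@2 deps=(0,None) exec_start@4 write@5
I2 mul r1: issue@3 deps=(0,None) exec_start@4 write@6
I3 add r1: issue@4 deps=(None,0) exec_start@4 write@5
I4 add r1: issue@5 deps=(0,0) exec_start@5 write@8
I5 add r3: issue@6 deps=(4,0) exec_start@8 write@9
I6 mul r2: issue@7 deps=(None,None) exec_start@7 write@8

Answer: 4 5 6 5 8 9 8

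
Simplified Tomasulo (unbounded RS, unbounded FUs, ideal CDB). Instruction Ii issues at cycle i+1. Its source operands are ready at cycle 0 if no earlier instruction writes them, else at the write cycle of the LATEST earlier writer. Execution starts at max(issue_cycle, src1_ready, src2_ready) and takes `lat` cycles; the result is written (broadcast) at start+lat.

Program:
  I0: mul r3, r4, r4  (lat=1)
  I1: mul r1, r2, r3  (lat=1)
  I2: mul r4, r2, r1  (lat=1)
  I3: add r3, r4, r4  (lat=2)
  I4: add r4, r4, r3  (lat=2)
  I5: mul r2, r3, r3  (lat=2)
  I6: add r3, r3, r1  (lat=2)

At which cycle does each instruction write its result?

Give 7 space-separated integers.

I0 mul r3: issue@1 deps=(None,None) exec_start@1 write@2
I1 mul r1: issue@2 deps=(None,0) exec_start@2 write@3
I2 mul r4: issue@3 deps=(None,1) exec_start@3 write@4
I3 add r3: issue@4 deps=(2,2) exec_start@4 write@6
I4 add r4: issue@5 deps=(2,3) exec_start@6 write@8
I5 mul r2: issue@6 deps=(3,3) exec_start@6 write@8
I6 add r3: issue@7 deps=(3,1) exec_start@7 write@9

Answer: 2 3 4 6 8 8 9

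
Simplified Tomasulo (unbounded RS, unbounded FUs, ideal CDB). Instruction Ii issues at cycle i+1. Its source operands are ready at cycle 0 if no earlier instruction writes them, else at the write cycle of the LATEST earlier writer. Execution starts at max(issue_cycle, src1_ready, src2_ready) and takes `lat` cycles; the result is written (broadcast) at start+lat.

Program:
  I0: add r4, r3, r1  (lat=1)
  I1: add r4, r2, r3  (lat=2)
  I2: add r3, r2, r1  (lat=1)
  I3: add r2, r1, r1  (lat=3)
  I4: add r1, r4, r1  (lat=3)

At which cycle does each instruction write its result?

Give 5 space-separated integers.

I0 add r4: issue@1 deps=(None,None) exec_start@1 write@2
I1 add r4: issue@2 deps=(None,None) exec_start@2 write@4
I2 add r3: issue@3 deps=(None,None) exec_start@3 write@4
I3 add r2: issue@4 deps=(None,None) exec_start@4 write@7
I4 add r1: issue@5 deps=(1,None) exec_start@5 write@8

Answer: 2 4 4 7 8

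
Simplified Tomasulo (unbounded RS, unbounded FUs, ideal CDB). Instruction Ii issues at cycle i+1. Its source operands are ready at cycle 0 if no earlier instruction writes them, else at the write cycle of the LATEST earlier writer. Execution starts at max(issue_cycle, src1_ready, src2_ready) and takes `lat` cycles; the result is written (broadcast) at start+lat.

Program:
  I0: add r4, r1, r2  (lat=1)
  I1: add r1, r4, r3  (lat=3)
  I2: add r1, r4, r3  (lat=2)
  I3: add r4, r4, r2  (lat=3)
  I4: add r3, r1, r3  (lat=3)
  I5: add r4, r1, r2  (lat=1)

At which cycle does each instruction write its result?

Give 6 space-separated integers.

I0 add r4: issue@1 deps=(None,None) exec_start@1 write@2
I1 add r1: issue@2 deps=(0,None) exec_start@2 write@5
I2 add r1: issue@3 deps=(0,None) exec_start@3 write@5
I3 add r4: issue@4 deps=(0,None) exec_start@4 write@7
I4 add r3: issue@5 deps=(2,None) exec_start@5 write@8
I5 add r4: issue@6 deps=(2,None) exec_start@6 write@7

Answer: 2 5 5 7 8 7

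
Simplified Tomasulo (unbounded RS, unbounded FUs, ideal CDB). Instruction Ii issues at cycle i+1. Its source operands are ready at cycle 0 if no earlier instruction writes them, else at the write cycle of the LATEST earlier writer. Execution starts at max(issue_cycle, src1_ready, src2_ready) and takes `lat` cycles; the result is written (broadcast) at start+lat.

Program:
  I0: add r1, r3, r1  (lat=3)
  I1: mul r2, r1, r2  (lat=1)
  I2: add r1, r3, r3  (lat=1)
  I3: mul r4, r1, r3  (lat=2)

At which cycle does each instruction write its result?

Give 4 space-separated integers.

I0 add r1: issue@1 deps=(None,None) exec_start@1 write@4
I1 mul r2: issue@2 deps=(0,None) exec_start@4 write@5
I2 add r1: issue@3 deps=(None,None) exec_start@3 write@4
I3 mul r4: issue@4 deps=(2,None) exec_start@4 write@6

Answer: 4 5 4 6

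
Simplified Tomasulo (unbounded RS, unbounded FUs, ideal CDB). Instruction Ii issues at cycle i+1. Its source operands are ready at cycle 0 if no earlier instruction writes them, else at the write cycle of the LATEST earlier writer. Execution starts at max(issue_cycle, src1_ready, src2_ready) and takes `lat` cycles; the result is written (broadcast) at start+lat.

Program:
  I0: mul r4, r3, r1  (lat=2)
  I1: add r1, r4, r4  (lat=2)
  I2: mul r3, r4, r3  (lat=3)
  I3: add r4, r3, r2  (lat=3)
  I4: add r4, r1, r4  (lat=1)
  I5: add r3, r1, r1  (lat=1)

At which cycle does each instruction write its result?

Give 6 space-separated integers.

Answer: 3 5 6 9 10 7

Derivation:
I0 mul r4: issue@1 deps=(None,None) exec_start@1 write@3
I1 add r1: issue@2 deps=(0,0) exec_start@3 write@5
I2 mul r3: issue@3 deps=(0,None) exec_start@3 write@6
I3 add r4: issue@4 deps=(2,None) exec_start@6 write@9
I4 add r4: issue@5 deps=(1,3) exec_start@9 write@10
I5 add r3: issue@6 deps=(1,1) exec_start@6 write@7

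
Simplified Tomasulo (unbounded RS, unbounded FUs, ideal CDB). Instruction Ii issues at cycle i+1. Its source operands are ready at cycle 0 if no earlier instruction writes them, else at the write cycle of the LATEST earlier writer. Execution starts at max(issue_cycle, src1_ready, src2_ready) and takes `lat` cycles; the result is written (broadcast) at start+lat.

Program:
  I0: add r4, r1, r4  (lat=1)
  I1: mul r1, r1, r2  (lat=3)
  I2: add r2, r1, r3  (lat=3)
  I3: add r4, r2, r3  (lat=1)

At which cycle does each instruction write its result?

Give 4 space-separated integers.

I0 add r4: issue@1 deps=(None,None) exec_start@1 write@2
I1 mul r1: issue@2 deps=(None,None) exec_start@2 write@5
I2 add r2: issue@3 deps=(1,None) exec_start@5 write@8
I3 add r4: issue@4 deps=(2,None) exec_start@8 write@9

Answer: 2 5 8 9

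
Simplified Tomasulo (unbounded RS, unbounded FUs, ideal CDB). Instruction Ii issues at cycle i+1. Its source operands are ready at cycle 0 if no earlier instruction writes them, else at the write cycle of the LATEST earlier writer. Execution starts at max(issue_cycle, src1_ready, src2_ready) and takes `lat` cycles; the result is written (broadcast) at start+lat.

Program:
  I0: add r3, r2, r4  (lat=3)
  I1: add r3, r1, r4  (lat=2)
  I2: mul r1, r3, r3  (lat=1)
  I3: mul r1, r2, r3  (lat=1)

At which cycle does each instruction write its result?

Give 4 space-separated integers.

Answer: 4 4 5 5

Derivation:
I0 add r3: issue@1 deps=(None,None) exec_start@1 write@4
I1 add r3: issue@2 deps=(None,None) exec_start@2 write@4
I2 mul r1: issue@3 deps=(1,1) exec_start@4 write@5
I3 mul r1: issue@4 deps=(None,1) exec_start@4 write@5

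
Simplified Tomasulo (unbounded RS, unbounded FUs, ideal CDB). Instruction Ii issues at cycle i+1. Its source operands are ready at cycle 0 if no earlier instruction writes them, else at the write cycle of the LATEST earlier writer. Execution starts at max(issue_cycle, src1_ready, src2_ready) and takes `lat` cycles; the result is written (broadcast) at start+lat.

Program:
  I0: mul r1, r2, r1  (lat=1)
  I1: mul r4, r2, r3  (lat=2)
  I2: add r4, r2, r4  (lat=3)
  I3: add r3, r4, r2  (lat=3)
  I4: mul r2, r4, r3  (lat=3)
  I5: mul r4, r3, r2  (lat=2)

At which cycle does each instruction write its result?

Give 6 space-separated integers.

Answer: 2 4 7 10 13 15

Derivation:
I0 mul r1: issue@1 deps=(None,None) exec_start@1 write@2
I1 mul r4: issue@2 deps=(None,None) exec_start@2 write@4
I2 add r4: issue@3 deps=(None,1) exec_start@4 write@7
I3 add r3: issue@4 deps=(2,None) exec_start@7 write@10
I4 mul r2: issue@5 deps=(2,3) exec_start@10 write@13
I5 mul r4: issue@6 deps=(3,4) exec_start@13 write@15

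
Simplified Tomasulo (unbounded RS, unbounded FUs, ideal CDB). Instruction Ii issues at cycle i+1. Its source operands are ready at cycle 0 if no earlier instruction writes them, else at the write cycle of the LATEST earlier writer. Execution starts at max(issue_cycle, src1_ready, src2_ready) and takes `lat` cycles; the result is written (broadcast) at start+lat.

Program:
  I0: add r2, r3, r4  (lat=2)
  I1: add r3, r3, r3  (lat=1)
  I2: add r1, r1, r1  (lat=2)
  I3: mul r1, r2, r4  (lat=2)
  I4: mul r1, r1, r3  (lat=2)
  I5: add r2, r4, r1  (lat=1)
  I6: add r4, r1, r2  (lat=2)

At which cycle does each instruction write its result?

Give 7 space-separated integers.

I0 add r2: issue@1 deps=(None,None) exec_start@1 write@3
I1 add r3: issue@2 deps=(None,None) exec_start@2 write@3
I2 add r1: issue@3 deps=(None,None) exec_start@3 write@5
I3 mul r1: issue@4 deps=(0,None) exec_start@4 write@6
I4 mul r1: issue@5 deps=(3,1) exec_start@6 write@8
I5 add r2: issue@6 deps=(None,4) exec_start@8 write@9
I6 add r4: issue@7 deps=(4,5) exec_start@9 write@11

Answer: 3 3 5 6 8 9 11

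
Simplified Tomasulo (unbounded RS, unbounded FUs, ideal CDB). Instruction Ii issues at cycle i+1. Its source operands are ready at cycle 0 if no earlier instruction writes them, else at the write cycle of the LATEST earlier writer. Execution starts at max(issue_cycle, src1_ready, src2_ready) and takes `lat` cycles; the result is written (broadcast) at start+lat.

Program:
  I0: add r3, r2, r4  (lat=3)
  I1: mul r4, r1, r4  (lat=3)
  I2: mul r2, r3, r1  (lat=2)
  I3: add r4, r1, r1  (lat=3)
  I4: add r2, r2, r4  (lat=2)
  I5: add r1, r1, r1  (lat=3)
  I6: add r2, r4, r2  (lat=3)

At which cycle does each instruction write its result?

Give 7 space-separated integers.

Answer: 4 5 6 7 9 9 12

Derivation:
I0 add r3: issue@1 deps=(None,None) exec_start@1 write@4
I1 mul r4: issue@2 deps=(None,None) exec_start@2 write@5
I2 mul r2: issue@3 deps=(0,None) exec_start@4 write@6
I3 add r4: issue@4 deps=(None,None) exec_start@4 write@7
I4 add r2: issue@5 deps=(2,3) exec_start@7 write@9
I5 add r1: issue@6 deps=(None,None) exec_start@6 write@9
I6 add r2: issue@7 deps=(3,4) exec_start@9 write@12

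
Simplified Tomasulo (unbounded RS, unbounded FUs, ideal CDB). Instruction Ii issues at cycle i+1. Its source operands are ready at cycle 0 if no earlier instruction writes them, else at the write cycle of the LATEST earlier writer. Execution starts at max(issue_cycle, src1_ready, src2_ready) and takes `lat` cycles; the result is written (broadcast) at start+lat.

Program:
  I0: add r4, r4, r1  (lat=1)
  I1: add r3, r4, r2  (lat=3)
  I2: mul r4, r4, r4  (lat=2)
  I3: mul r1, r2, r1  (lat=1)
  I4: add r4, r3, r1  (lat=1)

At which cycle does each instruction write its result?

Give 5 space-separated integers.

I0 add r4: issue@1 deps=(None,None) exec_start@1 write@2
I1 add r3: issue@2 deps=(0,None) exec_start@2 write@5
I2 mul r4: issue@3 deps=(0,0) exec_start@3 write@5
I3 mul r1: issue@4 deps=(None,None) exec_start@4 write@5
I4 add r4: issue@5 deps=(1,3) exec_start@5 write@6

Answer: 2 5 5 5 6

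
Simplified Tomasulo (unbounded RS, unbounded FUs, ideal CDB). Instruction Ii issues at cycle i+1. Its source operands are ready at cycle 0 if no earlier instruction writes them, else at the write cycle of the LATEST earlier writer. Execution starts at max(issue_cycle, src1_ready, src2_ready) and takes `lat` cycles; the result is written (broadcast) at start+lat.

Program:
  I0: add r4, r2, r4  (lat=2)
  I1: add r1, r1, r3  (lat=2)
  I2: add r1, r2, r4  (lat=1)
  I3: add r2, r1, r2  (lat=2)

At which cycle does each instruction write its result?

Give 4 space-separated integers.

I0 add r4: issue@1 deps=(None,None) exec_start@1 write@3
I1 add r1: issue@2 deps=(None,None) exec_start@2 write@4
I2 add r1: issue@3 deps=(None,0) exec_start@3 write@4
I3 add r2: issue@4 deps=(2,None) exec_start@4 write@6

Answer: 3 4 4 6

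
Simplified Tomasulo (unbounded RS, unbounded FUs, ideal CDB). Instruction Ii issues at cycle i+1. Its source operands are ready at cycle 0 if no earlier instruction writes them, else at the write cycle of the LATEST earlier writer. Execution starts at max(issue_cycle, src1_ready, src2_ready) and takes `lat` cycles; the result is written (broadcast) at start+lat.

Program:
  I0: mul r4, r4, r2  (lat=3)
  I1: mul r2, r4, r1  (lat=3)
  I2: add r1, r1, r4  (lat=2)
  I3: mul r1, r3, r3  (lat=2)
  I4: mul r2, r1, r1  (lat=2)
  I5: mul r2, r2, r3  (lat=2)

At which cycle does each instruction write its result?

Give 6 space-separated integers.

I0 mul r4: issue@1 deps=(None,None) exec_start@1 write@4
I1 mul r2: issue@2 deps=(0,None) exec_start@4 write@7
I2 add r1: issue@3 deps=(None,0) exec_start@4 write@6
I3 mul r1: issue@4 deps=(None,None) exec_start@4 write@6
I4 mul r2: issue@5 deps=(3,3) exec_start@6 write@8
I5 mul r2: issue@6 deps=(4,None) exec_start@8 write@10

Answer: 4 7 6 6 8 10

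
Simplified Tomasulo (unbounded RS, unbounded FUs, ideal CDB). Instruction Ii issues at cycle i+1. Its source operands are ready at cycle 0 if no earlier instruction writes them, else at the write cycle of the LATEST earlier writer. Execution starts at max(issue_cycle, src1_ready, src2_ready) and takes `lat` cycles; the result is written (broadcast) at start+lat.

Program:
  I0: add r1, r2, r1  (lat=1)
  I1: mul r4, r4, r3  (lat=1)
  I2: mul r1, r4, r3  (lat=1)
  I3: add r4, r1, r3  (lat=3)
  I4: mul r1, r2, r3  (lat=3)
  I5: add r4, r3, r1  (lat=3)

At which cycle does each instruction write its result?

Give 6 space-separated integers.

I0 add r1: issue@1 deps=(None,None) exec_start@1 write@2
I1 mul r4: issue@2 deps=(None,None) exec_start@2 write@3
I2 mul r1: issue@3 deps=(1,None) exec_start@3 write@4
I3 add r4: issue@4 deps=(2,None) exec_start@4 write@7
I4 mul r1: issue@5 deps=(None,None) exec_start@5 write@8
I5 add r4: issue@6 deps=(None,4) exec_start@8 write@11

Answer: 2 3 4 7 8 11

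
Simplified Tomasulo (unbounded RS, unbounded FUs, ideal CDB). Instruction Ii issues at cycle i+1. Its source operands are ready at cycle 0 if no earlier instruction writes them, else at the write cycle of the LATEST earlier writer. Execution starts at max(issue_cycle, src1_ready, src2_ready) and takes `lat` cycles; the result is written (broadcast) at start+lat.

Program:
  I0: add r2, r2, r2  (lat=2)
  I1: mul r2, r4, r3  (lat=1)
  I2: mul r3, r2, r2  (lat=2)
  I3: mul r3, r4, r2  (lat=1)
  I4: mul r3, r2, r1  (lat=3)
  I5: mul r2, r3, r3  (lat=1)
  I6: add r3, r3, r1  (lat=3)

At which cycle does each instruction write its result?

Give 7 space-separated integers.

Answer: 3 3 5 5 8 9 11

Derivation:
I0 add r2: issue@1 deps=(None,None) exec_start@1 write@3
I1 mul r2: issue@2 deps=(None,None) exec_start@2 write@3
I2 mul r3: issue@3 deps=(1,1) exec_start@3 write@5
I3 mul r3: issue@4 deps=(None,1) exec_start@4 write@5
I4 mul r3: issue@5 deps=(1,None) exec_start@5 write@8
I5 mul r2: issue@6 deps=(4,4) exec_start@8 write@9
I6 add r3: issue@7 deps=(4,None) exec_start@8 write@11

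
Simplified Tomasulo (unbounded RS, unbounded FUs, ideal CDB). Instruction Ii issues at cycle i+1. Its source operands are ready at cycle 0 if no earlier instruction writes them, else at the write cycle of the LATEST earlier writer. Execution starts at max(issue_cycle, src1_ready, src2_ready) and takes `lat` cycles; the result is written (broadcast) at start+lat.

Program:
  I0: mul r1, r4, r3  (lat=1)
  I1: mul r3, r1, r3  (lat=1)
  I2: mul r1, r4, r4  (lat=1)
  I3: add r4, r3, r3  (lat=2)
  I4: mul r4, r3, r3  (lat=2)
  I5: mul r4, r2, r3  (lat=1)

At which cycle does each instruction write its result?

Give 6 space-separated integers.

I0 mul r1: issue@1 deps=(None,None) exec_start@1 write@2
I1 mul r3: issue@2 deps=(0,None) exec_start@2 write@3
I2 mul r1: issue@3 deps=(None,None) exec_start@3 write@4
I3 add r4: issue@4 deps=(1,1) exec_start@4 write@6
I4 mul r4: issue@5 deps=(1,1) exec_start@5 write@7
I5 mul r4: issue@6 deps=(None,1) exec_start@6 write@7

Answer: 2 3 4 6 7 7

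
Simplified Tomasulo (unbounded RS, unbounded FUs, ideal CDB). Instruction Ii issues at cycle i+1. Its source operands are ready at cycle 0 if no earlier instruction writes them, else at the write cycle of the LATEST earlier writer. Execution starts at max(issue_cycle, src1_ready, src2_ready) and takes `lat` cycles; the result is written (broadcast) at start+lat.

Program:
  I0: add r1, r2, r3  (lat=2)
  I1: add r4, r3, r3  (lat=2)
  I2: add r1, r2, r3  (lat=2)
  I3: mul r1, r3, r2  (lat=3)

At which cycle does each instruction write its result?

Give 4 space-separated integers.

I0 add r1: issue@1 deps=(None,None) exec_start@1 write@3
I1 add r4: issue@2 deps=(None,None) exec_start@2 write@4
I2 add r1: issue@3 deps=(None,None) exec_start@3 write@5
I3 mul r1: issue@4 deps=(None,None) exec_start@4 write@7

Answer: 3 4 5 7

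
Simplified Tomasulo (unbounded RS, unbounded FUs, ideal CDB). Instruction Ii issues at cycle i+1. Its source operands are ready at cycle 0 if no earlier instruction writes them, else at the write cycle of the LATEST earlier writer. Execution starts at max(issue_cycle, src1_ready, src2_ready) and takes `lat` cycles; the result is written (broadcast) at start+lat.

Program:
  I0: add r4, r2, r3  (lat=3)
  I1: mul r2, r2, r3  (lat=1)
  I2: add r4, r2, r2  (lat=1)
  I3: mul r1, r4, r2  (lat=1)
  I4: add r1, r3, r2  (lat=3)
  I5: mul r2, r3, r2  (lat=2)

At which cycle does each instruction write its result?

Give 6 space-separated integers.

Answer: 4 3 4 5 8 8

Derivation:
I0 add r4: issue@1 deps=(None,None) exec_start@1 write@4
I1 mul r2: issue@2 deps=(None,None) exec_start@2 write@3
I2 add r4: issue@3 deps=(1,1) exec_start@3 write@4
I3 mul r1: issue@4 deps=(2,1) exec_start@4 write@5
I4 add r1: issue@5 deps=(None,1) exec_start@5 write@8
I5 mul r2: issue@6 deps=(None,1) exec_start@6 write@8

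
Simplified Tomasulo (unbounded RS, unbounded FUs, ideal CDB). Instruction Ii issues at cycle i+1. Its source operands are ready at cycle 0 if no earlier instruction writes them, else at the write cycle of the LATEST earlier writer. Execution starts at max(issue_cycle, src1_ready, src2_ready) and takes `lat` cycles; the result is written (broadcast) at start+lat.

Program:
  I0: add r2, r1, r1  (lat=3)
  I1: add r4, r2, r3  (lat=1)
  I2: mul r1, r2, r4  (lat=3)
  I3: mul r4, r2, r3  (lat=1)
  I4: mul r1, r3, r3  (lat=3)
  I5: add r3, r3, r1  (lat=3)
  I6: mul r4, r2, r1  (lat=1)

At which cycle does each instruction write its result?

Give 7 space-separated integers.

Answer: 4 5 8 5 8 11 9

Derivation:
I0 add r2: issue@1 deps=(None,None) exec_start@1 write@4
I1 add r4: issue@2 deps=(0,None) exec_start@4 write@5
I2 mul r1: issue@3 deps=(0,1) exec_start@5 write@8
I3 mul r4: issue@4 deps=(0,None) exec_start@4 write@5
I4 mul r1: issue@5 deps=(None,None) exec_start@5 write@8
I5 add r3: issue@6 deps=(None,4) exec_start@8 write@11
I6 mul r4: issue@7 deps=(0,4) exec_start@8 write@9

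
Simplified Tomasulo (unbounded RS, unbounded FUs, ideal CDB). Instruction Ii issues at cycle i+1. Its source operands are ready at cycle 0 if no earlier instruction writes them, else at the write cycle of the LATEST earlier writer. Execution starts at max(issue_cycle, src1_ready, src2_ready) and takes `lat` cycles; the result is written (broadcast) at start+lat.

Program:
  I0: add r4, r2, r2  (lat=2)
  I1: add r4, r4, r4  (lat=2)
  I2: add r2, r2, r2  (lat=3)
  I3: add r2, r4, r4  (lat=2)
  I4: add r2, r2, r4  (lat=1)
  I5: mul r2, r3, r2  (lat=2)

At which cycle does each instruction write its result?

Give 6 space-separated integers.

Answer: 3 5 6 7 8 10

Derivation:
I0 add r4: issue@1 deps=(None,None) exec_start@1 write@3
I1 add r4: issue@2 deps=(0,0) exec_start@3 write@5
I2 add r2: issue@3 deps=(None,None) exec_start@3 write@6
I3 add r2: issue@4 deps=(1,1) exec_start@5 write@7
I4 add r2: issue@5 deps=(3,1) exec_start@7 write@8
I5 mul r2: issue@6 deps=(None,4) exec_start@8 write@10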